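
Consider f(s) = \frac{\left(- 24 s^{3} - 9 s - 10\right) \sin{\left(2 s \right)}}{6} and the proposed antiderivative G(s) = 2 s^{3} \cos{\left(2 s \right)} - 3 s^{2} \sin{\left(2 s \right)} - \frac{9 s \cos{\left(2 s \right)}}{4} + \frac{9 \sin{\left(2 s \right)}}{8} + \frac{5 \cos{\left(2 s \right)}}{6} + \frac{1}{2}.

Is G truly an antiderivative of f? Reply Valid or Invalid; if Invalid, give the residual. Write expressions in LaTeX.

d/ds[G] = - 4 s^{3} \sin{\left(2 s \right)} - \frac{3 s \sin{\left(2 s \right)}}{2} - \frac{5 \sin{\left(2 s \right)}}{3}
This equals f(s) exactly, so the claim holds.

Valid. The derivative of G reproduces f.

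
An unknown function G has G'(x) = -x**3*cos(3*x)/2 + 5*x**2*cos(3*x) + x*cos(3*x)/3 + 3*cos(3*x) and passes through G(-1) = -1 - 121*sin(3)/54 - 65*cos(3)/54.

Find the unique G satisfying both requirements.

G(x) = -x**3*sin(3*x)/6 + 5*x**2*sin(3*x)/3 - x**2*cos(3*x)/6 + 2*x*sin(3*x)/9 + 10*x*cos(3*x)/9 + 17*sin(3*x)/27 + 2*cos(3*x)/27 - 1

Integrate term by term and add the pieces.
A general antiderivative is -x**3*sin(3*x)/6 + 5*x**2*sin(3*x)/3 - x**2*cos(3*x)/6 + 2*x*sin(3*x)/9 + 10*x*cos(3*x)/9 + 17*sin(3*x)/27 + 2*cos(3*x)/27 + C.
The condition gives C = -1 - 121*sin(3)/54 - 65*cos(3)/54 - (-121*sin(3)/54 - 65*cos(3)/54) = -1.
So G(x) = -x**3*sin(3*x)/6 + 5*x**2*sin(3*x)/3 - x**2*cos(3*x)/6 + 2*x*sin(3*x)/9 + 10*x*cos(3*x)/9 + 17*sin(3*x)/27 + 2*cos(3*x)/27 - 1.
Check: d/dx[-x**3*sin(3*x)/6 + 5*x**2*sin(3*x)/3 - x**2*cos(3*x)/6 + 2*x*sin(3*x)/9 + 10*x*cos(3*x)/9 + 17*sin(3*x)/27 + 2*cos(3*x)/27 - 1] = -x**3*cos(3*x)/2 + 5*x**2*cos(3*x) + x*cos(3*x)/3 + 3*cos(3*x) = G'(x).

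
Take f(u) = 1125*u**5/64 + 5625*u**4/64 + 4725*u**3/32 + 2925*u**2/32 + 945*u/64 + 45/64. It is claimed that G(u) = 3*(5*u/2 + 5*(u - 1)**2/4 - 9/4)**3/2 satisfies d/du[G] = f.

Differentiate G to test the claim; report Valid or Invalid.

d/du[G] = 1125*u**5/64 - 225*u**3/8 + 45*u/4
d/du[G] - f(u) = -5625*u**4/64 - 5625*u**3/32 - 2925*u**2/32 - 225*u/64 - 45/64 != 0.

Invalid: d/du[G] - f = -5625*u**4/64 - 5625*u**3/32 - 2925*u**2/32 - 225*u/64 - 45/64, which is not 0.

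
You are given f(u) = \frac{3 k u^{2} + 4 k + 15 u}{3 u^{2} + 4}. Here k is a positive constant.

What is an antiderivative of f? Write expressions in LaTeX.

An antiderivative is F(u) = k u + \frac{5 \log{\left(u^{2} + \frac{4}{3} \right)}}{2}.

A candidate is checked by its d/du: the result must match f(u).
Check: d/du[k u + \frac{5 \log{\left(u^{2} + \frac{4}{3} \right)}}{2}] = \frac{3 k u^{2} + 4 k + 15 u}{3 u^{2} + 4} = f(u).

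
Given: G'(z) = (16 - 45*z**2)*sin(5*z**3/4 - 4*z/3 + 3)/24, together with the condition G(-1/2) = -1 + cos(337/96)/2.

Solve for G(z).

The substitution u = 5*z**3/4 - 4*z/3 + 3 works: G'(z) is exactly (dG/du)*(du/dz) for that inner function.
A general antiderivative is cos(5*z**3/4 - 4*z/3 + 3)/2 + C.
The condition gives C = -1 + cos(337/96)/2 - (cos(337/96)/2) = -1.
So G(z) = (cos(5*z**3/4 - 4*z/3 + 3) - 2)/2.
Check: d/dz[(cos(5*z**3/4 - 4*z/3 + 3) - 2)/2] = -15*z**2*sin(5*z**3/4 - 4*z/3 + 3)/8 + 2*sin(5*z**3/4 - 4*z/3 + 3)/3, which equals G'(z).

G(z) = (cos(5*z**3/4 - 4*z/3 + 3) - 2)/2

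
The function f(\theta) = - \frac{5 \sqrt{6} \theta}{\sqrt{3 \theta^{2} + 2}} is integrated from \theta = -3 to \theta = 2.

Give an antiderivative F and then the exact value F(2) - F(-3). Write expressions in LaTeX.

f matches the chain-rule pattern g'(h)*h' with inner function h(\theta) = 2 \theta^{2} + \frac{4}{3}; substituting u = h(\theta) collapses the integral.
F(\theta) = - \frac{5 \sqrt{6} \sqrt{3 \theta^{2} + 2}}{3} is an antiderivative of f.
Check: d/d\theta[- \frac{5 \sqrt{6} \sqrt{3 \theta^{2} + 2}}{3}] = - \frac{5 \sqrt{6} \theta}{\sqrt{3 \theta^{2} + 2}} = f(\theta).
F(2) = - \frac{10 \sqrt{21}}{3}; F(-3) = - \frac{5 \sqrt{174}}{3}.
Integral = F(2) - F(-3) = - \frac{10 \sqrt{21}}{3} + \frac{5 \sqrt{174}}{3}.

Antiderivative: F(\theta) = - \frac{5 \sqrt{6} \sqrt{3 \theta^{2} + 2}}{3}; value = - \frac{10 \sqrt{21}}{3} + \frac{5 \sqrt{174}}{3}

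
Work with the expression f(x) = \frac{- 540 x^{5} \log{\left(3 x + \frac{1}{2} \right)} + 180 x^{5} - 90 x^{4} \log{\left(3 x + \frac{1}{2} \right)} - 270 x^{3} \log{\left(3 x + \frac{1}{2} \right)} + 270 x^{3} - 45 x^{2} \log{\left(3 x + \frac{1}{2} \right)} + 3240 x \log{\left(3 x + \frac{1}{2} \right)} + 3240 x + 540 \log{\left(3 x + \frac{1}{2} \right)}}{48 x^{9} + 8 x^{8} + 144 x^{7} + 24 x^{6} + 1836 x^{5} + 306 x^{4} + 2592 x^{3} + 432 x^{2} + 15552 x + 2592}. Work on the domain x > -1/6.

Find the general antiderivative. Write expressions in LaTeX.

F(x) = \frac{15 x \log{\left(3 x + \frac{1}{2} \right)}}{2 \left(2 x^{4} + 3 x^{2} + 36\right)} + C

Differentiate the proposed F(x) back; it has to land on f(x) exactly.
Check: d/dx[\frac{15 x \log{\left(3 x + \frac{1}{2} \right)}}{2 \left(2 x^{4} + 3 x^{2} + 36\right)}] = \frac{- 540 x^{5} \log{\left(3 x + \frac{1}{2} \right)} + 180 x^{5} - 90 x^{4} \log{\left(3 x + \frac{1}{2} \right)} - 270 x^{3} \log{\left(3 x + \frac{1}{2} \right)} + 270 x^{3} - 45 x^{2} \log{\left(3 x + \frac{1}{2} \right)} + 3240 x \log{\left(3 x + \frac{1}{2} \right)} + 3240 x + 540 \log{\left(3 x + \frac{1}{2} \right)}}{48 x^{9} + 8 x^{8} + 144 x^{7} + 24 x^{6} + 1836 x^{5} + 306 x^{4} + 2592 x^{3} + 432 x^{2} + 15552 x + 2592} = f(x).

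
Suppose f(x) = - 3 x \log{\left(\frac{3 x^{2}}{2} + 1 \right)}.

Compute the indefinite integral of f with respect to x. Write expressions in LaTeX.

F(x) = - \frac{3 x^{2} \log{\left(\frac{3 x^{2}}{2} + 1 \right)} - 3 x^{2} + 2 \log{\left(3 x^{2} + 2 \right)}}{2} + C

Whatever form F(x) takes, F'(x) = f(x) is non-negotiable.
Check: d/dx[- \frac{3 x^{2} \log{\left(\frac{3 x^{2}}{2} + 1 \right)} - 3 x^{2} + 2 \log{\left(3 x^{2} + 2 \right)}}{2}] = - 3 x \log{\left(\frac{3 x^{2}}{2} + 1 \right)} = f(x).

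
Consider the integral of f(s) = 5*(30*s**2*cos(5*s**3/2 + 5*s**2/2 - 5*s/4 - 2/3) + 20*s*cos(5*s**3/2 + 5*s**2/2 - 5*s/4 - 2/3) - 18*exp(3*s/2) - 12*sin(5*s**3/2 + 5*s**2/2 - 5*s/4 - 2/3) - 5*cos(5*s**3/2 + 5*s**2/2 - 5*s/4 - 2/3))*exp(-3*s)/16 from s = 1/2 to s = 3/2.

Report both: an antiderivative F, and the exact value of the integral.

Antiderivative: F(s) = 5*(3*exp(3*s/2) + sin(5*s**3/2 + 5*s**2/2 - 5*s/4 - 2/3))*exp(-3*s)/4; value = -15*exp(-3/4)/4 + 5*exp(-9/2)*sin(553/48)/4 + 5*exp(-3/2)*sin(17/48)/4 + 15*exp(-9/4)/4

Recognize the product-rule pattern: f = u'v + uv' with u = 15*exp(3*s/2)/4 + 5*sin(5*s**3/2 + 5*s**2/2 - 5*s/4 - 2/3)/4, v = exp(-3*s), so integration by parts undoes it.
F(s) = 5*(3*exp(3*s/2) + sin(5*s**3/2 + 5*s**2/2 - 5*s/4 - 2/3))*exp(-3*s)/4 is an antiderivative of f.
Check: d/ds[5*(3*exp(3*s/2) + sin(5*s**3/2 + 5*s**2/2 - 5*s/4 - 2/3))*exp(-3*s)/4] = (150*s**2*cos(5*s**3/2 + 5*s**2/2 - 5*s/4 - 2/3) + 100*s*cos(5*s**3/2 + 5*s**2/2 - 5*s/4 - 2/3) - 90*exp(3*s/2) - 60*sin(5*s**3/2 + 5*s**2/2 - 5*s/4 - 2/3) - 25*cos(5*s**3/2 + 5*s**2/2 - 5*s/4 - 2/3))*exp(-3*s)/16, which equals f(s).
F(3/2) = 5*exp(-9/2)*sin(553/48)/4 + 15*exp(-9/4)/4; F(1/2) = -5*exp(-3/2)*sin(17/48)/4 + 15*exp(-3/4)/4.
Integral = F(3/2) - F(1/2) = -15*exp(-3/4)/4 + 5*exp(-9/2)*sin(553/48)/4 + 5*exp(-3/2)*sin(17/48)/4 + 15*exp(-9/4)/4.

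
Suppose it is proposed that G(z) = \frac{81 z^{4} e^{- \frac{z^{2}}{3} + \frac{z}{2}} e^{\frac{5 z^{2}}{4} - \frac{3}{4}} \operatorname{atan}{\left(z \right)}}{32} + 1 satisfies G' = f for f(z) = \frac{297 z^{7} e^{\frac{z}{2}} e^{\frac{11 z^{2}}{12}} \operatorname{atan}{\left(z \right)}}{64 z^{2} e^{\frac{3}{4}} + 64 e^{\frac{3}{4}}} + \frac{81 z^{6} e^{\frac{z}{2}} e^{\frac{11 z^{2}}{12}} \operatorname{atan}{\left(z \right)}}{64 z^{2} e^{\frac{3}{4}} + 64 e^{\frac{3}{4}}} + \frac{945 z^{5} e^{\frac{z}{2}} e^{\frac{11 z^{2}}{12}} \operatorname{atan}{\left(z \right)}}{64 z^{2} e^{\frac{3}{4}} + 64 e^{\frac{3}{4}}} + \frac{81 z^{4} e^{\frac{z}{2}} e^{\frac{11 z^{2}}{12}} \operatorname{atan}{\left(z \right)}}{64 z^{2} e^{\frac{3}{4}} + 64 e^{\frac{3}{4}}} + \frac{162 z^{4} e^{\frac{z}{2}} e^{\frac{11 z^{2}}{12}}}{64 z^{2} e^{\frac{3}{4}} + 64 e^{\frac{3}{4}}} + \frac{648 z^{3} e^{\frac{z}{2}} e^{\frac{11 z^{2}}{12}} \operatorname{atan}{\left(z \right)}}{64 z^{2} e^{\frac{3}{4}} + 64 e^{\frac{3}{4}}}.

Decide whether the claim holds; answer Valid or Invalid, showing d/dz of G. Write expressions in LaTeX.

Valid - the claim checks out under differentiation.

d/dz[G] = \frac{\frac{297 z^{7} e^{\frac{z}{2}} e^{\frac{11 z^{2}}{12}} \operatorname{atan}{\left(z \right)}}{e^{\frac{3}{4}}} + \frac{81 z^{6} e^{\frac{z}{2}} e^{\frac{11 z^{2}}{12}} \operatorname{atan}{\left(z \right)}}{e^{\frac{3}{4}}} + \frac{945 z^{5} e^{\frac{z}{2}} e^{\frac{11 z^{2}}{12}} \operatorname{atan}{\left(z \right)}}{e^{\frac{3}{4}}} + \frac{81 z^{4} e^{\frac{z}{2}} e^{\frac{11 z^{2}}{12}} \operatorname{atan}{\left(z \right)}}{e^{\frac{3}{4}}} + \frac{162 z^{4} e^{\frac{z}{2}} e^{\frac{11 z^{2}}{12}}}{e^{\frac{3}{4}}} + \frac{648 z^{3} e^{\frac{z}{2}} e^{\frac{11 z^{2}}{12}} \operatorname{atan}{\left(z \right)}}{e^{\frac{3}{4}}}}{64 z^{2} + 64}
This equals f(z) exactly, so the claim holds.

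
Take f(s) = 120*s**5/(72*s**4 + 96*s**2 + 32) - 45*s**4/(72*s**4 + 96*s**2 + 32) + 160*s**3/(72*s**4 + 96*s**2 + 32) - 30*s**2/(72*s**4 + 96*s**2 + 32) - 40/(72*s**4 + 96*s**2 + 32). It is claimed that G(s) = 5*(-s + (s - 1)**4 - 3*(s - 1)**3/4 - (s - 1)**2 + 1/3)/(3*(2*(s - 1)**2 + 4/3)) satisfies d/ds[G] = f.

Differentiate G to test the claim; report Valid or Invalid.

d/ds[G] = (120*s**5 - 645*s**4 + 1540*s**3 - 1980*s**2 + 1320*s - 395)/(72*s**4 - 288*s**3 + 528*s**2 - 480*s + 200)
d/ds[G] - f(s) = (-540*s**8 + 2160*s**7 - 4680*s**6 + 6750*s**5 - 8415*s**4 + 7380*s**3 - 4635*s**2 + 1440*s - 290)/(324*s**8 - 1296*s**7 + 2808*s**6 - 3888*s**5 + 4212*s**4 - 3456*s**3 + 2256*s**2 - 960*s + 400) != 0.

Invalid: d/ds[G] - f = (-540*s**8 + 2160*s**7 - 4680*s**6 + 6750*s**5 - 8415*s**4 + 7380*s**3 - 4635*s**2 + 1440*s - 290)/(324*s**8 - 1296*s**7 + 2808*s**6 - 3888*s**5 + 4212*s**4 - 3456*s**3 + 2256*s**2 - 960*s + 400), which is not 0.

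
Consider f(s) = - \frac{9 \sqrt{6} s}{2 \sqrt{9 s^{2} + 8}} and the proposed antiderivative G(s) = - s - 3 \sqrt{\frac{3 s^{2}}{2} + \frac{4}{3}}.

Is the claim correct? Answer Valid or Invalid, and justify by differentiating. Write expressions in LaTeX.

Invalid: d/ds[G] - f = -1, which is not 0.

d/ds[G] = \frac{- 9 \sqrt{6} s - 2 \sqrt{9 s^{2} + 8}}{2 \sqrt{9 s^{2} + 8}}
d/ds[G] - f(s) = -1 != 0.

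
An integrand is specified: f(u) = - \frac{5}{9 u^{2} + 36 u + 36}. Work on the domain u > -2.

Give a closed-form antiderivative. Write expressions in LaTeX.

An antiderivative F(u) passes only if d/du[F] lands on f(u) exactly.
Check: d/du[\frac{5}{3 \left(3 u + 6\right)}] = - \frac{5}{9 u^{2} + 36 u + 36} = f(u).

An antiderivative is F(u) = \frac{5}{3 \left(3 u + 6\right)}.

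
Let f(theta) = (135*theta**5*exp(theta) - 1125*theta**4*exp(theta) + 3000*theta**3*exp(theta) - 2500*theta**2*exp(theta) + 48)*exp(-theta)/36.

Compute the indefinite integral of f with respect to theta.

F(theta) = (5*theta**3*(3*theta - 10)**3*exp(theta) - 288)*exp(-theta)/216 + C

An antiderivative F(theta) passes only if d/dtheta[F] lands on f(theta) exactly.
Check: d/dtheta[(5*theta**3*(3*theta - 10)**3*exp(theta) - 288)*exp(-theta)/216] = (135*theta**5*exp(theta) - 1125*theta**4*exp(theta) + 3000*theta**3*exp(theta) - 2500*theta**2*exp(theta) + 48)*exp(-theta)/36 = f(theta).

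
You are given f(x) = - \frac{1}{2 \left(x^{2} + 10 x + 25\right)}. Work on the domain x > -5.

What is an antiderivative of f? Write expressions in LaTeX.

A candidate is checked by its d/dx: the result must match f(x).
Check: d/dx[\frac{1}{2 x + 10}] = - \frac{1}{2 x^{2} + 20 x + 50}, which equals f(x).

An antiderivative is F(x) = \frac{1}{2 x + 10}.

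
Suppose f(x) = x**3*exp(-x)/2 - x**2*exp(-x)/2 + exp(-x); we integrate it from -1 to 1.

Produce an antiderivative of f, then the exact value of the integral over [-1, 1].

Antiderivative: F(x) = -x**3*exp(-x)/2 - x**2*exp(-x) - 2*x*exp(-x) - 3*exp(-x); value = -13*exp(-1)/2 + 3*exp(1)/2

Recognize the product-rule pattern: f = u'v + uv' with u = -x**3/2 - x**2 - 2*x - 3, v = exp(-x), so integration by parts undoes it.
F(x) = -x**3*exp(-x)/2 - x**2*exp(-x) - 2*x*exp(-x) - 3*exp(-x) is an antiderivative of f.
Check: d/dx[-x**3*exp(-x)/2 - x**2*exp(-x) - 2*x*exp(-x) - 3*exp(-x)] = (x**3 - x**2 + 2)*exp(-x)/2, which equals f(x).
F(1) = -13*exp(-1)/2; F(-1) = -3*exp(1)/2.
Integral = F(1) - F(-1) = -13*exp(-1)/2 + 3*exp(1)/2.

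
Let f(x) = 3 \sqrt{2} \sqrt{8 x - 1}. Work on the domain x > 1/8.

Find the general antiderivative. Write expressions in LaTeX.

F(x) = \frac{\sqrt{2} \left(8 x \sqrt{8 x - 1} - \sqrt{8 x - 1}\right)}{4} + C

Recover f(x) by differentiating a candidate F(x); any mismatch rules it out.
Check: d/dx[\frac{\sqrt{2} \left(8 x \sqrt{8 x - 1} - \sqrt{8 x - 1}\right)}{4}] = \frac{24 \sqrt{2} x - 3 \sqrt{2}}{\sqrt{8 x - 1}}, which equals f(x).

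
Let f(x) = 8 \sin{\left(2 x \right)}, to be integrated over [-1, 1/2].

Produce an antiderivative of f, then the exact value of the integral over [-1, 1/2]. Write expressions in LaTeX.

Antiderivative: F(x) = - 4 \cos{\left(2 x \right)}; value = - 4 \cos{\left(1 \right)} + 4 \cos{\left(2 \right)}

Check any antiderivative F(x) by computing F'(x) and comparing it with f(x).
F(x) = - 4 \cos{\left(2 x \right)} is an antiderivative of f.
Check: d/dx[- 4 \cos{\left(2 x \right)}] = 8 \sin{\left(2 x \right)} = f(x).
F(1/2) = - 4 \cos{\left(1 \right)}; F(-1) = - 4 \cos{\left(2 \right)}.
Integral = F(1/2) - F(-1) = - 4 \cos{\left(1 \right)} + 4 \cos{\left(2 \right)}.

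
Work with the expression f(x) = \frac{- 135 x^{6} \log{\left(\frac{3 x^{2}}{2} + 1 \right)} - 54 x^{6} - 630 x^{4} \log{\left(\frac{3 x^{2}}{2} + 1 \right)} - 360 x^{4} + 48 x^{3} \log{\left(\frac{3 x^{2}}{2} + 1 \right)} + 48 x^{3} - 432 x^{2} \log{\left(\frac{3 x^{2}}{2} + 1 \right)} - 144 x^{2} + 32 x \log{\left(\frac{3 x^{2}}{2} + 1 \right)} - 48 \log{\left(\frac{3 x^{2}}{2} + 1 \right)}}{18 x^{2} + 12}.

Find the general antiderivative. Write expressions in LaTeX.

F(x) = - 2 \left(\frac{3 x^{5}}{4} + 5 x^{3} - \frac{2 x^{2}}{3} + 2 x\right) \log{\left(\frac{3 x^{2}}{2} + 1 \right)} + C

Recognize the product-rule pattern: f = u'v + uv' with u = - \frac{3 x^{5}}{2} - 10 x^{3} + \frac{4 x^{2}}{3} - 4 x, v = \log{\left(\frac{3 x^{2}}{2} + 1 \right)}, so integration by parts undoes it.
Check: d/dx[- 2 \left(\frac{3 x^{5}}{4} + 5 x^{3} - \frac{2 x^{2}}{3} + 2 x\right) \log{\left(\frac{3 x^{2}}{2} + 1 \right)}] = \frac{- 135 x^{6} \log{\left(\frac{3 x^{2}}{2} + 1 \right)} - 54 x^{6} - 630 x^{4} \log{\left(\frac{3 x^{2}}{2} + 1 \right)} - 360 x^{4} + 48 x^{3} \log{\left(\frac{3 x^{2}}{2} + 1 \right)} + 48 x^{3} - 432 x^{2} \log{\left(\frac{3 x^{2}}{2} + 1 \right)} - 144 x^{2} + 32 x \log{\left(\frac{3 x^{2}}{2} + 1 \right)} - 48 \log{\left(\frac{3 x^{2}}{2} + 1 \right)}}{18 x^{2} + 12} = f(x).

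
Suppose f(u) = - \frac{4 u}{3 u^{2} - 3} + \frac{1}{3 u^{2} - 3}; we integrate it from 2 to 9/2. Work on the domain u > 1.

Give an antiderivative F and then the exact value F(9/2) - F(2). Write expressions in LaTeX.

Antiderivative: F(u) = - \frac{\log{\left(u - 1 \right)}}{2} - \frac{5 \log{\left(u + 1 \right)}}{6}; value = - \frac{5 \log{\left(\frac{11}{2} \right)}}{6} - \frac{\log{\left(\frac{7}{2} \right)}}{2} + \frac{5 \log{\left(3 \right)}}{6}

Factor the denominator (3 \left(u - 1\right) \left(u + 1\right)) and decompose: f = - \frac{5}{6 \left(u + 1\right)} - \frac{1}{2 \left(u - 1\right)}; each piece integrates to a log, atan, or power term.
F(u) = - \frac{\log{\left(u - 1 \right)}}{2} - \frac{5 \log{\left(u + 1 \right)}}{6} is an antiderivative of f.
Check: d/du[- \frac{\log{\left(u - 1 \right)}}{2} - \frac{5 \log{\left(u + 1 \right)}}{6}] = \frac{1 - 4 u}{3 u^{2} - 3}, which equals f(u).
F(9/2) = - \frac{5 \log{\left(\frac{11}{2} \right)}}{6} - \frac{\log{\left(\frac{7}{2} \right)}}{2}; F(2) = - \frac{5 \log{\left(3 \right)}}{6}.
Integral = F(9/2) - F(2) = - \frac{5 \log{\left(\frac{11}{2} \right)}}{6} - \frac{\log{\left(\frac{7}{2} \right)}}{2} + \frac{5 \log{\left(3 \right)}}{6}.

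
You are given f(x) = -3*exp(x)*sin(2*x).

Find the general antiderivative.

F(x) = 3*(-sin(2*x) + 2*cos(2*x))*exp(x)/5 + C

Whatever form F(x) takes, F'(x) = f(x) is non-negotiable.
Check: d/dx[3*(-sin(2*x) + 2*cos(2*x))*exp(x)/5] = -3*exp(x)*sin(2*x) = f(x).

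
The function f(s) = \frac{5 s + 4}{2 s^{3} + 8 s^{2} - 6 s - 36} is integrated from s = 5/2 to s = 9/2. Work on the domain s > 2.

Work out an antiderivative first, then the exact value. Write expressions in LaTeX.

Factor the denominator (2 \left(s - 2\right) \left(s + 3\right)^{2}) and decompose: f = - \frac{7}{25 \left(s + 3\right)} + \frac{11}{10 \left(s + 3\right)^{2}} + \frac{7}{25 \left(s - 2\right)}; each piece integrates to a log, atan, or power term.
F(s) = - \frac{- 14 s \log{\left(s - 2 \right)} + 14 s \log{\left(s + 3 \right)} - 42 \log{\left(s - 2 \right)} + 42 \log{\left(s + 3 \right)} + 55}{50 \left(s + 3\right)} is an antiderivative of f.
Check: d/ds[- \frac{- 14 s \log{\left(s - 2 \right)} + 14 s \log{\left(s + 3 \right)} - 42 \log{\left(s - 2 \right)} + 42 \log{\left(s + 3 \right)} + 55}{50 \left(s + 3\right)}] = \frac{5 s + 4}{2 s^{3} + 8 s^{2} - 6 s - 36} = f(s).
F(9/2) = - \frac{7 \log{\left(\frac{15}{2} \right)}}{25} - \frac{11}{75} + \frac{7 \log{\left(\frac{5}{2} \right)}}{25}; F(5/2) = - \frac{7 \log{\left(\frac{11}{2} \right)}}{25} - \frac{1}{5} - \frac{7 \log{\left(2 \right)}}{25}.
Integral = F(9/2) - F(5/2) = - \frac{7 \log{\left(\frac{15}{2} \right)}}{25} + \frac{4}{75} + \frac{7 \log{\left(2 \right)}}{25} + \frac{7 \log{\left(\frac{5}{2} \right)}}{25} + \frac{7 \log{\left(\frac{11}{2} \right)}}{25}.

Antiderivative: F(s) = - \frac{- 14 s \log{\left(s - 2 \right)} + 14 s \log{\left(s + 3 \right)} - 42 \log{\left(s - 2 \right)} + 42 \log{\left(s + 3 \right)} + 55}{50 \left(s + 3\right)}; value = - \frac{7 \log{\left(\frac{15}{2} \right)}}{25} + \frac{4}{75} + \frac{7 \log{\left(2 \right)}}{25} + \frac{7 \log{\left(\frac{5}{2} \right)}}{25} + \frac{7 \log{\left(\frac{11}{2} \right)}}{25}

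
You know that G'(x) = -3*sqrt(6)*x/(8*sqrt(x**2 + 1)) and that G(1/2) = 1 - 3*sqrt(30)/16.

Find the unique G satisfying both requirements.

G(x) = 1 - 3*sqrt(3*x**2/2 + 3/2)/4

G'(x) matches the chain-rule pattern g'(h)*h' with inner function h(x) = 3*x**2/2 + 3/2; substituting u = h(x) collapses the integral.
A general antiderivative is -3*sqrt(3*x**2/2 + 3/2)/4 + C.
The condition gives C = 1 - 3*sqrt(30)/16 - (-3*sqrt(30)/16) = 1.
So G(x) = 1 - 3*sqrt(3*x**2/2 + 3/2)/4.
Check: d/dx[1 - 3*sqrt(3*x**2/2 + 3/2)/4] = -3*sqrt(6)*x/(8*sqrt(x**2 + 1)) = G'(x).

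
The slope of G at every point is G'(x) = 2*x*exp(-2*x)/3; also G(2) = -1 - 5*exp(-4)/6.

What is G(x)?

G'(x) has the shape u'v + uv' for u = -x/3 - 1/6 and v = exp(-2*x) — it is the derivative of the product u*v.
A general antiderivative is (-2*x - 1)*exp(-2*x)/6 + C.
The condition gives C = -1 - 5*exp(-4)/6 - (-5*exp(-4)/6) = -1.
So G(x) = -x*exp(-2*x)/3 - 1 - exp(-2*x)/6.
Check: d/dx[-x*exp(-2*x)/3 - 1 - exp(-2*x)/6] = 2*x*exp(-2*x)/3 = G'(x).

G(x) = -x*exp(-2*x)/3 - 1 - exp(-2*x)/6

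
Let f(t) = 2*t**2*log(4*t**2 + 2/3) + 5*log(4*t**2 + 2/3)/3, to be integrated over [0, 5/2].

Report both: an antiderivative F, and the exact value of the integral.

Antiderivative: F(t) = (-12*t**3 + 9*t*(2*t**2 + 5)*log(4*t**2 + 2/3) - 84*t + 14*sqrt(6)*atan(sqrt(6)*t))/27; value = -265/18 + 14*sqrt(6)*atan(5*sqrt(6)/2)/27 + 175*log(77/3)/12

Integrate term by term and add the pieces.
F(t) = (-12*t**3 + 9*t*(2*t**2 + 5)*log(4*t**2 + 2/3) - 84*t + 14*sqrt(6)*atan(sqrt(6)*t))/27 is an antiderivative of f.
Check: d/dt[(-12*t**3 + 9*t*(2*t**2 + 5)*log(4*t**2 + 2/3) - 84*t + 14*sqrt(6)*atan(sqrt(6)*t))/27] = 2*t**2*log(2*t**2 + 1/3) + 2*t**2*log(2) + 5*log(2*t**2 + 1/3)/3 + 5*log(2)/3, which equals f(t).
F(5/2) = -265/18 + 14*sqrt(6)*atan(5*sqrt(6)/2)/27 + 175*log(77/3)/12; F(0) = 0.
Integral = F(5/2) - F(0) = -265/18 + 14*sqrt(6)*atan(5*sqrt(6)/2)/27 + 175*log(77/3)/12.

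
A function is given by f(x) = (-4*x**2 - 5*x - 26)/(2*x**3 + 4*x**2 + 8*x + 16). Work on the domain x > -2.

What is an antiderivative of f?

An antiderivative is F(x) = (-8*log(x + 2) - 5*atan(x/2))/4.

A candidate is checked by its d/dx: the result must match f(x).
Check: d/dx[(-8*log(x + 2) - 5*atan(x/2))/4] = (-4*x**2 - 5*x - 26)/(2*x**3 + 4*x**2 + 8*x + 16) = f(x).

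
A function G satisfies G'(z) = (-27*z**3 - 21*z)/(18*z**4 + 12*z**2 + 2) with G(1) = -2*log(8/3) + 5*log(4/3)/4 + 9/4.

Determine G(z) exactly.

Recover the given G'(z) by differentiating a candidate G(z); any mismatch rules it out.
A general antiderivative is 5*log(z**2 + 1/3)/4 - 2*log(2*z**2 + 2/3) + 1/(2*(3*z**2/2 + 1/2)) + C.
The condition gives C = -2*log(8/3) + 5*log(4/3)/4 + 9/4 - (-2*log(8/3) + 1/4 + 5*log(4/3)/4) = 2.
So G(z) = (24*z**2 + 5*(3*z**2 + 1)*log(z**2 + 1/3) - 8*(3*z**2 + 1)*log(2*z**2 + 2/3) + 12)/(4*(3*z**2 + 1)).
Check: d/dz[(24*z**2 + 5*(3*z**2 + 1)*log(z**2 + 1/3) - 8*(3*z**2 + 1)*log(2*z**2 + 2/3) + 12)/(4*(3*z**2 + 1))] = (-27*z**3 - 21*z)/(18*z**4 + 12*z**2 + 2) = G'(z).

G(z) = (24*z**2 + 5*(3*z**2 + 1)*log(z**2 + 1/3) - 8*(3*z**2 + 1)*log(2*z**2 + 2/3) + 12)/(4*(3*z**2 + 1))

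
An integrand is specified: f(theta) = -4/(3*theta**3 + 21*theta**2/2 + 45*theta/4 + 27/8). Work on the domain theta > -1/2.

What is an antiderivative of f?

The denominator factors as 3*(2*theta + 1)*(2*theta + 3)**2; partial fractions split f into directly integrable pieces: 8/(3*(2*theta + 3)) + 16/(3*(2*theta + 3)**2) - 8/(3*(2*theta + 1)).
Check: d/dtheta[-4*log(theta + 1/2)/3 + 4*log(theta + 3/2)/3 - 32/(24*theta + 36)] = -32/(24*theta**3 + 84*theta**2 + 90*theta + 27), which equals f(theta).

An antiderivative is F(theta) = -4*log(theta + 1/2)/3 + 4*log(theta + 3/2)/3 - 32/(24*theta + 36).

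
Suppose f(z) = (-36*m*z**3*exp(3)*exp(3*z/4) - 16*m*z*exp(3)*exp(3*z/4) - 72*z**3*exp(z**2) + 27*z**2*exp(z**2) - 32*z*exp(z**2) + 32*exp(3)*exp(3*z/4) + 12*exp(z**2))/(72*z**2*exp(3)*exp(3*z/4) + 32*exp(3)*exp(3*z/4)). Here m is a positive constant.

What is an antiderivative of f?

An antiderivative is F(z) = -m*z**2/4 - exp(z**2 - 3*z/4 - 3)/2 + 2*atan(3*z/2)/3.

For F(z) to be correct the identity F'(z) - f(z) = 0 must hold.
Check: d/dz[-m*z**2/4 - exp(z**2 - 3*z/4 - 3)/2 + 2*atan(3*z/2)/3] = (-36*m*z**3*exp(3)*exp(3*z/4)*exp(-z**2) - 16*m*z*exp(3)*exp(3*z/4)*exp(-z**2) - 72*z**3 + 27*z**2 - 32*z + 32*exp(3)*exp(3*z/4)*exp(-z**2) + 12)/(72*z**2*exp(3)*exp(3*z/4)*exp(-z**2) + 32*exp(3)*exp(3*z/4)*exp(-z**2)), which equals f(z).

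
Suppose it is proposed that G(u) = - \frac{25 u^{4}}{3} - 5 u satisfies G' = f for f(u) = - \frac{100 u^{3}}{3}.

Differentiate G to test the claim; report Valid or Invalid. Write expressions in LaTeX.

Invalid: d/du[G] - f = -5, which is not 0.

d/du[G] = - \frac{100 u^{3}}{3} - 5
d/du[G] - f(u) = -5 != 0.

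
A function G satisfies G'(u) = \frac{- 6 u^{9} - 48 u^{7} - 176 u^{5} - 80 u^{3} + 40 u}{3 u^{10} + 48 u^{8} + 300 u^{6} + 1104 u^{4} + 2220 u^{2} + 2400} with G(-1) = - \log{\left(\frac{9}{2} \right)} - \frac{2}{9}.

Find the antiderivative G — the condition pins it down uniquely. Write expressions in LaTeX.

G(u) = \frac{- 3 u^{4} \log{\left(\frac{u^{2}}{2} + 4 \right)} - 12 u^{2} \log{\left(\frac{u^{2}}{2} + 4 \right)} - 30 \log{\left(\frac{u^{2}}{2} + 4 \right)} - 10}{3 u^{4} + 12 u^{2} + 30}

Whatever form G(u) takes, its d/du must return the stated G'(u).
A general antiderivative is - \log{\left(\frac{u^{2}}{2} + 4 \right)} - \frac{5}{3 \left(\frac{u^{4}}{2} + 2 u^{2} + 5\right)} + C.
The condition gives C = - \log{\left(\frac{9}{2} \right)} - \frac{2}{9} - (- \log{\left(\frac{9}{2} \right)} - \frac{2}{9}) = 0.
So G(u) = \frac{- 3 u^{4} \log{\left(\frac{u^{2}}{2} + 4 \right)} - 12 u^{2} \log{\left(\frac{u^{2}}{2} + 4 \right)} - 30 \log{\left(\frac{u^{2}}{2} + 4 \right)} - 10}{3 u^{4} + 12 u^{2} + 30}.
Check: d/du[\frac{- 3 u^{4} \log{\left(\frac{u^{2}}{2} + 4 \right)} - 12 u^{2} \log{\left(\frac{u^{2}}{2} + 4 \right)} - 30 \log{\left(\frac{u^{2}}{2} + 4 \right)} - 10}{3 u^{4} + 12 u^{2} + 30}] = \frac{- 6 u^{9} - 48 u^{7} - 176 u^{5} - 80 u^{3} + 40 u}{3 u^{10} + 48 u^{8} + 300 u^{6} + 1104 u^{4} + 2220 u^{2} + 2400} = G'(u).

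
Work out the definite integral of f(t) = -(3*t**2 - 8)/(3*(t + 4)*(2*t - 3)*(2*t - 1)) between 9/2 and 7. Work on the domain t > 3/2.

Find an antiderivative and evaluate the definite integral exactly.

Antiderivative: F(t) = (45*log(t - 3/2) - 319*log(t - 1/2) - 320*log(t + 4))/2376; value = -40*log(11)/297 - 29*log(13/2)/216 - 5*log(3)/264 + 5*log(11/2)/264 + 29*log(4)/216 + 40*log(17/2)/297

The denominator factors as 3*(t + 4)*(2*t - 3)*(2*t - 1); partial fractions split f into directly integrable pieces: -29/(108*(2*t - 1)) + 5/(132*(2*t - 3)) - 40/(297*(t + 4)).
F(t) = (45*log(t - 3/2) - 319*log(t - 1/2) - 320*log(t + 4))/2376 is an antiderivative of f.
Check: d/dt[(45*log(t - 3/2) - 319*log(t - 1/2) - 320*log(t + 4))/2376] = (8 - 3*t**2)/(12*t**3 + 24*t**2 - 87*t + 36), which equals f(t).
F(7) = -40*log(11)/297 - 29*log(13/2)/216 + 5*log(11/2)/264; F(9/2) = -40*log(17/2)/297 - 29*log(4)/216 + 5*log(3)/264.
Integral = F(7) - F(9/2) = -40*log(11)/297 - 29*log(13/2)/216 - 5*log(3)/264 + 5*log(11/2)/264 + 29*log(4)/216 + 40*log(17/2)/297.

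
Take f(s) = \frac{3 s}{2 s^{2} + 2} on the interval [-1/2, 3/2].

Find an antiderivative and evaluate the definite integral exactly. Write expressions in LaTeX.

Antiderivative: F(s) = \frac{3 \log{\left(s^{2} + 1 \right)}}{4}; value = - \frac{3 \log{\left(\frac{5}{4} \right)}}{4} + \frac{3 \log{\left(\frac{13}{4} \right)}}{4}

The substitution u = s^{2} + 1 works: f is exactly (dF/du)*(du/ds) for that inner function.
F(s) = \frac{3 \log{\left(s^{2} + 1 \right)}}{4} is an antiderivative of f.
Check: d/ds[\frac{3 \log{\left(s^{2} + 1 \right)}}{4}] = \frac{3 s}{2 s^{2} + 2} = f(s).
F(3/2) = \frac{3 \log{\left(\frac{13}{4} \right)}}{4}; F(-1/2) = \frac{3 \log{\left(\frac{5}{4} \right)}}{4}.
Integral = F(3/2) - F(-1/2) = - \frac{3 \log{\left(\frac{5}{4} \right)}}{4} + \frac{3 \log{\left(\frac{13}{4} \right)}}{4}.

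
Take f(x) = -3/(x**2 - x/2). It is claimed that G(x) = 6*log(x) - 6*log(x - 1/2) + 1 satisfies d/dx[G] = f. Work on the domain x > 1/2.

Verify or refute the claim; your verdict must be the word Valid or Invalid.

Valid: G'(x) = f(x).

d/dx[G] = -6/(2*x**2 - x)
This equals f(x) exactly, so the claim holds.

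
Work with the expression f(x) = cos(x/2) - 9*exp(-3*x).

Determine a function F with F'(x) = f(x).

An antiderivative is F(x) = 2*sin(x/2) + 3*exp(-3*x).

The integrand splits into summands that can be handled one at a time.
Check: d/dx[2*sin(x/2) + 3*exp(-3*x)] = (exp(3*x)*cos(x/2) - 9)*exp(-3*x), which equals f(x).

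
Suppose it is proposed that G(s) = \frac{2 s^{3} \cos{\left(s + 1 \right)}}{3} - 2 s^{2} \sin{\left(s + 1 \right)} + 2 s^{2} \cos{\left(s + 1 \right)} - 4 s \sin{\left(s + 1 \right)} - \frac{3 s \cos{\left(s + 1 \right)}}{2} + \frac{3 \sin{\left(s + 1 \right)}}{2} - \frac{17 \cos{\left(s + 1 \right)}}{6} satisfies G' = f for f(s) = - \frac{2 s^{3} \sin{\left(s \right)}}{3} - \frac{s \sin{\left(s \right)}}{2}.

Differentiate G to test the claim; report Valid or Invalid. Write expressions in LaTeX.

d/ds[G] = - \frac{2 s^{3} \sin{\left(s + 1 \right)}}{3} - 2 s^{2} \sin{\left(s + 1 \right)} - \frac{5 s \sin{\left(s + 1 \right)}}{2} - \frac{7 \sin{\left(s + 1 \right)}}{6}
d/ds[G] - f(s) = \frac{2 s^{3} \sin{\left(s \right)}}{3} - \frac{2 s^{3} \sin{\left(s + 1 \right)}}{3} - 2 s^{2} \sin{\left(s + 1 \right)} + \frac{s \sin{\left(s \right)}}{2} - \frac{5 s \sin{\left(s + 1 \right)}}{2} - \frac{7 \sin{\left(s + 1 \right)}}{6} != 0.

Invalid: d/ds[G] - f = \frac{2 s^{3} \sin{\left(s \right)}}{3} - \frac{2 s^{3} \sin{\left(s + 1 \right)}}{3} - 2 s^{2} \sin{\left(s + 1 \right)} + \frac{s \sin{\left(s \right)}}{2} - \frac{5 s \sin{\left(s + 1 \right)}}{2} - \frac{7 \sin{\left(s + 1 \right)}}{6}, which is not 0.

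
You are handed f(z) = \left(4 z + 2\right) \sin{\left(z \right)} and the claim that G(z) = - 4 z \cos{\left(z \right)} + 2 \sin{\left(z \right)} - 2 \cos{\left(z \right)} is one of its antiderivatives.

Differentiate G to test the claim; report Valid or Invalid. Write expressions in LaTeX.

Invalid: d/dz[G] - f = - 2 \cos{\left(z \right)}, which is not 0.

d/dz[G] = 4 z \sin{\left(z \right)} + 2 \sin{\left(z \right)} - 2 \cos{\left(z \right)}
d/dz[G] - f(z) = - 2 \cos{\left(z \right)} != 0.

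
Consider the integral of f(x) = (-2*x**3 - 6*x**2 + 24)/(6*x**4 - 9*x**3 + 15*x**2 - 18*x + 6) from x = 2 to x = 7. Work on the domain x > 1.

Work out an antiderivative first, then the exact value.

Antiderivative: F(x) = 16*log(x - 1)/9 - 89*log(x - 1/2)/27 + 16*log(x**2 + 2)/27 - 22*sqrt(2)*atan(sqrt(2)*x/2)/27; value = -89*log(13/2)/27 - 22*sqrt(2)*atan(7*sqrt(2)/2)/27 + 22*sqrt(2)*atan(sqrt(2))/27 + 89*log(3/2)/27 + 32*log(6)/27 + 16*log(51)/27

The denominator factors as 3*(x - 1)*(2*x - 1)*(x**2 + 2); partial fractions split f into directly integrable pieces: 4*(8*x - 11)/(27*(x**2 + 2)) - 178/(27*(2*x - 1)) + 16/(9*(x - 1)).
F(x) = 16*log(x - 1)/9 - 89*log(x - 1/2)/27 + 16*log(x**2 + 2)/27 - 22*sqrt(2)*atan(sqrt(2)*x/2)/27 is an antiderivative of f.
Check: d/dx[16*log(x - 1)/9 - 89*log(x - 1/2)/27 + 16*log(x**2 + 2)/27 - 22*sqrt(2)*atan(sqrt(2)*x/2)/27] = (-2*x**3 - 6*x**2 + 24)/(6*x**4 - 9*x**3 + 15*x**2 - 18*x + 6) = f(x).
F(7) = -89*log(13/2)/27 - 22*sqrt(2)*atan(7*sqrt(2)/2)/27 + 16*log(51)/27 + 16*log(6)/9; F(2) = -89*log(3/2)/27 - 22*sqrt(2)*atan(sqrt(2))/27 + 16*log(6)/27.
Integral = F(7) - F(2) = -89*log(13/2)/27 - 22*sqrt(2)*atan(7*sqrt(2)/2)/27 + 22*sqrt(2)*atan(sqrt(2))/27 + 89*log(3/2)/27 + 32*log(6)/27 + 16*log(51)/27.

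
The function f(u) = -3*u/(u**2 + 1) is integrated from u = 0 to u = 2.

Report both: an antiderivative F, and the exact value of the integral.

f matches the chain-rule pattern g'(h)*h' with inner function h(u) = u**2 + 1; substituting w = h(u) collapses the integral.
F(u) = -3*log(u**2 + 1)/2 is an antiderivative of f.
Check: d/du[-3*log(u**2 + 1)/2] = -3*u/(u**2 + 1) = f(u).
F(2) = -3*log(5)/2; F(0) = 0.
Integral = F(2) - F(0) = -3*log(5)/2.

Antiderivative: F(u) = -3*log(u**2 + 1)/2; value = -3*log(5)/2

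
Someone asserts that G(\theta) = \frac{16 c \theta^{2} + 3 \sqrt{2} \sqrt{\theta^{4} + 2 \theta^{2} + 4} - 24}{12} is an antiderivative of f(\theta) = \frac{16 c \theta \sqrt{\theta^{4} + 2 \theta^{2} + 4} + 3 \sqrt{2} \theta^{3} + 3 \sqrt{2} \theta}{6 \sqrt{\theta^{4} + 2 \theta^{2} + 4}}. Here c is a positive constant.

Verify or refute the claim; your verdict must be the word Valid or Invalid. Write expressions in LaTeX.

Valid. The derivative of G reproduces f.

d/d\theta[G] = \frac{16 c \theta \sqrt{\theta^{4} + 2 \theta^{2} + 4} + 3 \sqrt{2} \theta^{3} + 3 \sqrt{2} \theta}{6 \sqrt{\theta^{4} + 2 \theta^{2} + 4}}
This equals f(\theta) exactly, so the claim holds.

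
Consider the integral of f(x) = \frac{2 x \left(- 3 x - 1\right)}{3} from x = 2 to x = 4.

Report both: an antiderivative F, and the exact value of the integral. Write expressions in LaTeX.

Since d/dx undoes antidifferentiation here, F'(x) = f(x) is required of F(x).
F(x) = - \frac{x^{2} \left(2 x + 1\right)}{3} is an antiderivative of f.
Check: d/dx[- \frac{x^{2} \left(2 x + 1\right)}{3}] = - 2 x^{2} - \frac{2 x}{3}, which equals f(x).
F(4) = -48; F(2) = - \frac{20}{3}.
Integral = F(4) - F(2) = - \frac{124}{3}.

Antiderivative: F(x) = - \frac{x^{2} \left(2 x + 1\right)}{3}; value = - \frac{124}{3}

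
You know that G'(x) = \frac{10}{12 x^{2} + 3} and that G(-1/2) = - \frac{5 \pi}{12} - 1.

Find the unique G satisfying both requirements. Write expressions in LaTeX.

Check a candidate G(x) by differentiating: d/dx[G] must match the given G'(x).
A general antiderivative is \frac{5 \operatorname{atan}{\left(2 x \right)}}{3} + C.
The condition gives C = - \frac{5 \pi}{12} - 1 - (- \frac{5 \pi}{12}) = -1.
So G(x) = \frac{5 \operatorname{atan}{\left(2 x \right)} - 3}{3}.
Check: d/dx[\frac{5 \operatorname{atan}{\left(2 x \right)} - 3}{3}] = \frac{10}{12 x^{2} + 3} = G'(x).

G(x) = \frac{5 \operatorname{atan}{\left(2 x \right)} - 3}{3}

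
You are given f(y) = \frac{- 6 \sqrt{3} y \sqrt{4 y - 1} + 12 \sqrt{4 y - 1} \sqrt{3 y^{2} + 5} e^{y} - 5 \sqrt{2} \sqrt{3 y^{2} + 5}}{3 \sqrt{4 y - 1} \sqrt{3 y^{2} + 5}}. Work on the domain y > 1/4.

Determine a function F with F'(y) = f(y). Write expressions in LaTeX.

Check any antiderivative F(y) by computing F'(y) and comparing it with f(y).
Check: d/dy[- \frac{5 \sqrt{2 y - \frac{1}{2}}}{3} - 2 \sqrt{y^{2} + \frac{5}{3}} + 4 e^{y}] = \frac{- 6 \sqrt{3} y \sqrt{4 y - 1} + 12 \sqrt{4 y - 1} \sqrt{3 y^{2} + 5} e^{y} - 5 \sqrt{2} \sqrt{3 y^{2} + 5}}{3 \sqrt{4 y - 1} \sqrt{3 y^{2} + 5}} = f(y).

An antiderivative is F(y) = - \frac{5 \sqrt{2 y - \frac{1}{2}}}{3} - 2 \sqrt{y^{2} + \frac{5}{3}} + 4 e^{y}.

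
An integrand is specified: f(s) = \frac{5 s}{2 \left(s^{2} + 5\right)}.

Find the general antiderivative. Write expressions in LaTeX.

The substitution u = \frac{s^{2}}{2} + \frac{5}{2} works: f is exactly (dF/du)*(du/ds) for that inner function.
Check: d/ds[\frac{5 \log{\left(s^{2} + 5 \right)}}{4}] = \frac{5 s}{2 s^{2} + 10}, which equals f(s).

F(s) = \frac{5 \log{\left(s^{2} + 5 \right)}}{4} + C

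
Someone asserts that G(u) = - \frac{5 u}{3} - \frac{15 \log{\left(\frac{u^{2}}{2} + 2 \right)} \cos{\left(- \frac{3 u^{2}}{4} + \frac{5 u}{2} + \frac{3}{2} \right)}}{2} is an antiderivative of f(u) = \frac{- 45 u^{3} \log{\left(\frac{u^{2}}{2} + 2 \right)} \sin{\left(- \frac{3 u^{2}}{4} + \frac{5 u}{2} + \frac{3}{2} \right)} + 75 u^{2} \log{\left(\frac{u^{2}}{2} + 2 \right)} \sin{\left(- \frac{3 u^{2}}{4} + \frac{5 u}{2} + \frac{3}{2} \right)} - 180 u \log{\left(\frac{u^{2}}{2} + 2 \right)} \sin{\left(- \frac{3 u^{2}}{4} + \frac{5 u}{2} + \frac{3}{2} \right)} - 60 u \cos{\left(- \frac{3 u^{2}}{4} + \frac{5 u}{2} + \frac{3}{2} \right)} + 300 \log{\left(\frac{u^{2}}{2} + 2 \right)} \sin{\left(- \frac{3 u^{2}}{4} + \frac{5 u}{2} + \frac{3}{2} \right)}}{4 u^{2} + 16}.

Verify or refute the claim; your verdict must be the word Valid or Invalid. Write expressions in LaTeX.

d/du[G] = \frac{- 135 u^{3} \log{\left(\frac{u^{2}}{2} + 2 \right)} \sin{\left(- \frac{3 u^{2}}{4} + \frac{5 u}{2} + \frac{3}{2} \right)} + 225 u^{2} \log{\left(\frac{u^{2}}{2} + 2 \right)} \sin{\left(- \frac{3 u^{2}}{4} + \frac{5 u}{2} + \frac{3}{2} \right)} - 20 u^{2} - 540 u \log{\left(\frac{u^{2}}{2} + 2 \right)} \sin{\left(- \frac{3 u^{2}}{4} + \frac{5 u}{2} + \frac{3}{2} \right)} - 180 u \cos{\left(- \frac{3 u^{2}}{4} + \frac{5 u}{2} + \frac{3}{2} \right)} + 900 \log{\left(\frac{u^{2}}{2} + 2 \right)} \sin{\left(- \frac{3 u^{2}}{4} + \frac{5 u}{2} + \frac{3}{2} \right)} - 80}{12 u^{2} + 48}
d/du[G] - f(u) = - \frac{5}{3} != 0.

Invalid: d/du[G] - f = - \frac{5}{3}, which is not 0.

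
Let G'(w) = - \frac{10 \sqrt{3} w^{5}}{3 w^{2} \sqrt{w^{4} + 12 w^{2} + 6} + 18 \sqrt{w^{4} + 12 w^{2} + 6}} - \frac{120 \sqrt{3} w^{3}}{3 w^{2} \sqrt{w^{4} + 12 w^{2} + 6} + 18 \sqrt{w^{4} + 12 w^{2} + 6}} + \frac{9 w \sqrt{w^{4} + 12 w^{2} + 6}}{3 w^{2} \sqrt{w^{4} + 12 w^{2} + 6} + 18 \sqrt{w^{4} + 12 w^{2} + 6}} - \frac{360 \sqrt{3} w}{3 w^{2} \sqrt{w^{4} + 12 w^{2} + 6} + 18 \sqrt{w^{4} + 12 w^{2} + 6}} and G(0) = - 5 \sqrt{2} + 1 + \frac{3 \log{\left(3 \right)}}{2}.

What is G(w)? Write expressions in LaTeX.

G(w) = - 5 \sqrt{\frac{w^{4}}{3} + 4 w^{2} + 2} + \frac{3 \log{\left(\frac{w^{2}}{2} + 3 \right)}}{2} + 1

Integrate term by term and add the pieces.
A general antiderivative is - 5 \sqrt{\frac{w^{4}}{3} + 4 w^{2} + 2} + \frac{3 \log{\left(\frac{w^{2}}{2} + 3 \right)}}{2} + C.
The condition gives C = - 5 \sqrt{2} + 1 + \frac{3 \log{\left(3 \right)}}{2} - (- 5 \sqrt{2} + \frac{3 \log{\left(3 \right)}}{2}) = 1.
So G(w) = - 5 \sqrt{\frac{w^{4}}{3} + 4 w^{2} + 2} + \frac{3 \log{\left(\frac{w^{2}}{2} + 3 \right)}}{2} + 1.
Check: d/dw[- 5 \sqrt{\frac{w^{4}}{3} + 4 w^{2} + 2} + \frac{3 \log{\left(\frac{w^{2}}{2} + 3 \right)}}{2} + 1] = \frac{- 10 \sqrt{3} w^{5} - 120 \sqrt{3} w^{3} + 9 w \sqrt{w^{4} + 12 w^{2} + 6} - 360 \sqrt{3} w}{3 w^{2} \sqrt{w^{4} + 12 w^{2} + 6} + 18 \sqrt{w^{4} + 12 w^{2} + 6}}, which equals G'(w).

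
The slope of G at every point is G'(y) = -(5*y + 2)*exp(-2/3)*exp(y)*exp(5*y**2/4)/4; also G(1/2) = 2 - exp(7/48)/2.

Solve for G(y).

G(y) = (4 - exp(5*y**2/4 + y - 2/3))/2

G'(y) matches the chain-rule pattern g'(h)*h' with inner function h(y) = 5*y**2/4 + y - 2/3; substituting u = h(y) collapses the integral.
A general antiderivative is -exp(5*y**2/4 + y - 2/3)/2 + C.
The condition gives C = 2 - exp(7/48)/2 - (-exp(7/48)/2) = 2.
So G(y) = (4 - exp(5*y**2/4 + y - 2/3))/2.
Check: d/dy[(4 - exp(5*y**2/4 + y - 2/3))/2] = -5*y*exp(-2/3)*exp(y)*exp(5*y**2/4)/4 - exp(-2/3)*exp(y)*exp(5*y**2/4)/2, which equals G'(y).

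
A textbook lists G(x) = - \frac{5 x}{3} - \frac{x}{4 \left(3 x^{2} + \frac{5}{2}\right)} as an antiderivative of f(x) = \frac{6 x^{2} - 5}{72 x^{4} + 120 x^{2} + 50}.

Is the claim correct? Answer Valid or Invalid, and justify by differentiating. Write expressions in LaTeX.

Invalid: d/dx[G] - f = - \frac{5}{3}, which is not 0.

d/dx[G] = \frac{- 360 x^{4} - 582 x^{2} - 265}{216 x^{4} + 360 x^{2} + 150}
d/dx[G] - f(x) = - \frac{5}{3} != 0.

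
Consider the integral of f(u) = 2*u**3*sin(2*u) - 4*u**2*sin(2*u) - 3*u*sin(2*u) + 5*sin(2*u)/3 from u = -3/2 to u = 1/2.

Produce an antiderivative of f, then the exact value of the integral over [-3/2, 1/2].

Antiderivative: F(u) = -u**3*cos(2*u) + 3*u**2*sin(2*u)/2 + 2*u**2*cos(2*u) - 2*u*sin(2*u) + 3*u*cos(2*u) - 3*sin(2*u)/2 - 11*cos(2*u)/6; value = -17*sin(1)/8 + cos(1)/24 + 39*sin(3)/8 - 37*cos(3)/24

Integrate term by term and add the pieces.
F(u) = -u**3*cos(2*u) + 3*u**2*sin(2*u)/2 + 2*u**2*cos(2*u) - 2*u*sin(2*u) + 3*u*cos(2*u) - 3*sin(2*u)/2 - 11*cos(2*u)/6 is an antiderivative of f.
Check: d/du[-u**3*cos(2*u) + 3*u**2*sin(2*u)/2 + 2*u**2*cos(2*u) - 2*u*sin(2*u) + 3*u*cos(2*u) - 3*sin(2*u)/2 - 11*cos(2*u)/6] = 2*u**3*sin(2*u) - 4*u**2*sin(2*u) - 3*u*sin(2*u) + 5*sin(2*u)/3 = f(u).
F(1/2) = -17*sin(1)/8 + cos(1)/24; F(-3/2) = 37*cos(3)/24 - 39*sin(3)/8.
Integral = F(1/2) - F(-3/2) = -17*sin(1)/8 + cos(1)/24 + 39*sin(3)/8 - 37*cos(3)/24.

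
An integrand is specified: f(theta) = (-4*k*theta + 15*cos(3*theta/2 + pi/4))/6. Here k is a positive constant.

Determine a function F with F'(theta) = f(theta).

Check any antiderivative F(theta) by computing F'(theta) and comparing it with f(theta).
Check: d/dtheta[-k*theta**2/3 + 5*sin(3*theta/2 + pi/4)/3] = -2*k*theta/3 + 5*cos(3*theta/2 + pi/4)/2, which equals f(theta).

An antiderivative is F(theta) = -k*theta**2/3 + 5*sin(3*theta/2 + pi/4)/3.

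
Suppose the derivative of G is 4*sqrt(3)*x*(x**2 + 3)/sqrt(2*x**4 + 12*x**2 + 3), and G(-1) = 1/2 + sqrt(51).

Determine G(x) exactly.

G(x) = (2*sqrt(3)*sqrt(2*x**4 + 12*x**2 + 3) + 1)/2

The substitution u = 2*x**4/3 + 4*x**2 + 1 works: G'(x) is exactly (dG/du)*(du/dx) for that inner function.
A general antiderivative is 3*sqrt(2*x**4/3 + 4*x**2 + 1) + C.
The condition gives C = 1/2 + sqrt(51) - (sqrt(51)) = 1/2.
So G(x) = (2*sqrt(3)*sqrt(2*x**4 + 12*x**2 + 3) + 1)/2.
Check: d/dx[(2*sqrt(3)*sqrt(2*x**4 + 12*x**2 + 3) + 1)/2] = (4*sqrt(3)*x**3 + 12*sqrt(3)*x)/sqrt(2*x**4 + 12*x**2 + 3), which equals G'(x).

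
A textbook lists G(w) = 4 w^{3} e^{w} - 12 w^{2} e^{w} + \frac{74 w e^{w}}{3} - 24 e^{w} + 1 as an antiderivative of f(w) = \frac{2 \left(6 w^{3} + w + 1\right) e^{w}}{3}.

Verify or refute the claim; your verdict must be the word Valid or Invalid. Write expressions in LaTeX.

d/dw[G] = 4 w^{3} e^{w} + \frac{2 w e^{w}}{3} + \frac{2 e^{w}}{3}
This equals f(w) exactly, so the claim holds.

Valid: G'(w) = f(w).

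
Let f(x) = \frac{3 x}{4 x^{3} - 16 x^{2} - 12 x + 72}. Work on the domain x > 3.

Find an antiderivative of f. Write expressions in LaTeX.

An antiderivative is F(x) = \frac{6 x \log{\left(x - 3 \right)} - 6 x \log{\left(x + 2 \right)} - 18 \log{\left(x - 3 \right)} + 18 \log{\left(x + 2 \right)} - 45}{100 x - 300}.

Factor the denominator (4 \left(x - 3\right)^{2} \left(x + 2\right)) and decompose: f = - \frac{3}{50 \left(x + 2\right)} + \frac{3}{50 \left(x - 3\right)} + \frac{9}{20 \left(x - 3\right)^{2}}; each piece integrates to a log, atan, or power term.
Check: d/dx[\frac{6 x \log{\left(x - 3 \right)} - 6 x \log{\left(x + 2 \right)} - 18 \log{\left(x - 3 \right)} + 18 \log{\left(x + 2 \right)} - 45}{100 x - 300}] = \frac{3 x}{4 x^{3} - 16 x^{2} - 12 x + 72} = f(x).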